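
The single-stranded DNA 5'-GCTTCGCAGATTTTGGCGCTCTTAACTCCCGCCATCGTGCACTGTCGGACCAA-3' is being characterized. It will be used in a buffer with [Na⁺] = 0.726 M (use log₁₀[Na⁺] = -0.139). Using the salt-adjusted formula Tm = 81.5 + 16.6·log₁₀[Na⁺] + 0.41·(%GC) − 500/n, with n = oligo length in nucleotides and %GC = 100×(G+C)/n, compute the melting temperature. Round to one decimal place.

Length n = 53. Base counts: A=9, T=14, G=12, C=18
G+C = 30, so %GC = 30/53 × 100 = 56.604%
Salt term: 16.6 × (-0.139) = -2.307
GC term: 0.41 × 56.604 = 23.208; length term: −500/53 = −9.434
Tm = 81.5 + (-2.307) + 23.208 − 9.434 = 92.967 → 93.0°C

93.0°C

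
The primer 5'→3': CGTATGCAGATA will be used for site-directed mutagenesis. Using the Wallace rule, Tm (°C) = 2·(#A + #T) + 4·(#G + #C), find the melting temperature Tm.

Scanning the sequence gives T=3, C=2, A=4, G=3.
A+T = 7, G+C = 5
Tm = 4·5 + 2·7 = 20 + 14 = 34°C

34°C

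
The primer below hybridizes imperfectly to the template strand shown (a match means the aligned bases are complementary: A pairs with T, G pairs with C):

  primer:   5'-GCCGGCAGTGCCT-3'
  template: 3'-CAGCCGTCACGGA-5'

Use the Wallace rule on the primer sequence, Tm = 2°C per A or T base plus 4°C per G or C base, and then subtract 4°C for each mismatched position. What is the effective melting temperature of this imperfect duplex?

42°C

Primer base counts: A=1, T=2, G=5, C=5 → A+T=3, G+C=10
Perfect-match Tm = 2(3) + 4(10) = 6 + 40 = 46°C
Mismatches (positions where the bases are not complementary): 1 (at position 2)
Effective Tm = 46 − 1×4 = 46 − 4 = 42°C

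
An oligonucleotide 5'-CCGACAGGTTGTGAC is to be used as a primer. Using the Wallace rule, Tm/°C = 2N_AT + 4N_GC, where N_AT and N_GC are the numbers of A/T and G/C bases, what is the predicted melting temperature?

Base counts: A=3, C=4, T=3, G=5
So N_AT = 6 and N_GC = 9.
Tm = 4·9 + 2·6 = 36 + 12 = 48°C

48°C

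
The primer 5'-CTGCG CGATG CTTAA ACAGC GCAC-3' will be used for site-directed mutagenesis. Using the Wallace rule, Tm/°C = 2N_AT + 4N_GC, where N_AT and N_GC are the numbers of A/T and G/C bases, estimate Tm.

76°C

Base counts: A=6, T=4, G=6, C=8
AT pairs contribute 10, GC pairs contribute 14.
Tm = 2×10 + 4×14 = 76°C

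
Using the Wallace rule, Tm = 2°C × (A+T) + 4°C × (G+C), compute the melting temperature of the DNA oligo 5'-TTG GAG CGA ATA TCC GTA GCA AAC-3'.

Scanning the sequence gives A=8, T=5, G=6, C=5.
A+T = 13, G+C = 11
Tm = 2×13 + 4×11 = 70°C

70°C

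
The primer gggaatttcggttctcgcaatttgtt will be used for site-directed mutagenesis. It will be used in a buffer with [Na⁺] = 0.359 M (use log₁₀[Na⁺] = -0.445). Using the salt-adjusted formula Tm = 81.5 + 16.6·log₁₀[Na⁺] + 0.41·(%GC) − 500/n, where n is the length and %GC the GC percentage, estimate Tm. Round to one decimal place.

Length n = 26. Scanning the sequence gives C=4, G=7, T=11, A=4.
G+C = 11, so %GC = 11/26 × 100 = 42.308%
Salt term: 16.6 × (-0.445) = -7.387
GC term: 0.41 × 42.308 = 17.346; length term: −500/26 = −19.231
Tm = 81.5 + (-7.387) + 17.346 − 19.231 = 72.228 → 72.2°C

72.2°C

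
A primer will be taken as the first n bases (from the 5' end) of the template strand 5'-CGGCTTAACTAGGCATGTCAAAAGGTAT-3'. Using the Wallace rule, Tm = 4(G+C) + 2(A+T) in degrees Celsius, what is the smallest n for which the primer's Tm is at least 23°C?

First 7 bases: CGGCTTA → Tm = 22°C (< 23°C)
First 8 bases: CGGCTTAA → Tm = 24°C (≥ 23°C)
Each additional base adds 2°C (A/T) or 4°C (G/C), so Tm is non-decreasing in n; n = 8 is the first length to reach 23°C.

n = 8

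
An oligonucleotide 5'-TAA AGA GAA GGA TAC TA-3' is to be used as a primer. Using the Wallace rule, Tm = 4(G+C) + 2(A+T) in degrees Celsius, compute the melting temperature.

44°C

C=1, G=4, A=9, T=3
A+T = 12, G+C = 5
Tm = 4·5 + 2·12 = 20 + 24 = 44°C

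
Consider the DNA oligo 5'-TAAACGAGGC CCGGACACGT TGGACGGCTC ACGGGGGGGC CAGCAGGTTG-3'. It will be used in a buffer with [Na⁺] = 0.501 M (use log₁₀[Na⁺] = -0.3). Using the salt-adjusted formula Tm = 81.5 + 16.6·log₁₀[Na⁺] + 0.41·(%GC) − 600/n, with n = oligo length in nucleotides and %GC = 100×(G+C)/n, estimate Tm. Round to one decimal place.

92.4°C

Length n = 50. Counting bases: G=21, C=13, A=10, T=6
G+C = 34, so %GC = 34/50 × 100 = 68%
Salt term: 16.6 × (-0.3) = -4.98
GC term: 0.41 × 68 = 27.88; length term: −600/50 = −12
Tm = 81.5 + (-4.98) + 27.88 − 12 = 92.4 → 92.4°C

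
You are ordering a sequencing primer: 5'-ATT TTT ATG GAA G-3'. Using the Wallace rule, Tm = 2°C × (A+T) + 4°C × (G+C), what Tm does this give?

A=4, G=3, T=6, C=0
A+T = 10, G+C = 3
Tm = 2(10) + 4(3) = 20 + 12 = 32°C

32°C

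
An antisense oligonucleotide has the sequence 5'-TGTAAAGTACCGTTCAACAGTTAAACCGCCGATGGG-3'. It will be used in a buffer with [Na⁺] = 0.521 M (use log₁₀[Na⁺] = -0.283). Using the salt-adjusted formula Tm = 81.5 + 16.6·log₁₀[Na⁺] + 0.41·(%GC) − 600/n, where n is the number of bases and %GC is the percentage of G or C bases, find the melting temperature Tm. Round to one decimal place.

79.5°C

Length n = 36. Base counts: T=8, C=8, G=9, A=11
G+C = 17, so %GC = 17/36 × 100 = 47.222%
Salt term: 16.6 × (-0.283) = -4.698
GC term: 0.41 × 47.222 = 19.361; length term: −600/36 = −16.667
Tm = 81.5 + (-4.698) + 19.361 − 16.667 = 79.496 → 79.5°C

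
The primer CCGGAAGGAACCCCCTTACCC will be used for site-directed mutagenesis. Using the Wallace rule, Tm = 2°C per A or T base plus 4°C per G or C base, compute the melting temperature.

Counting bases: G=4, C=10, T=2, A=5
So N_AT = 7 and N_GC = 14.
Tm = 2(7) + 4(14) = 14 + 56 = 70°C

70°C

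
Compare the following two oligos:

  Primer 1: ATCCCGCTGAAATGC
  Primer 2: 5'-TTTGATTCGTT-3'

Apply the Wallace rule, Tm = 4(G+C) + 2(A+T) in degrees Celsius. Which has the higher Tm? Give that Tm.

Primer 1: A+T=7, G+C=8 → Tm = 2(7)+4(8) = 46°C
Primer 2: A+T=8, G+C=3 → Tm = 2(8)+4(3) = 28°C
46°C vs 28°C → primer 1 is higher.

Primer 1, 46°C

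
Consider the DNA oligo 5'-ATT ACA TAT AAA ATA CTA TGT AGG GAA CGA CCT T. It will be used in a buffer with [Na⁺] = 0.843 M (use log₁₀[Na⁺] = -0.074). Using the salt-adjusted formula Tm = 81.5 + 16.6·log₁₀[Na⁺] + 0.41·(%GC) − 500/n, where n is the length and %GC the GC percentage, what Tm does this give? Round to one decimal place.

Length n = 34. Base counts: C=5, A=14, T=10, G=5
G+C = 10, so %GC = 10/34 × 100 = 29.412%
Salt term: 16.6 × (-0.074) = -1.228
GC term: 0.41 × 29.412 = 12.059; length term: −500/34 = −14.706
Tm = 81.5 + (-1.228) + 12.059 − 14.706 = 77.625 → 77.6°C

77.6°C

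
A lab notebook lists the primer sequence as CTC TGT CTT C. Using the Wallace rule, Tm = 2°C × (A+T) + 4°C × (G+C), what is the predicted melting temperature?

30°C

Base counts: A=0, C=4, T=5, G=1
A+T = 5, G+C = 5
Tm = 2(5) + 4(5) = 10 + 20 = 30°C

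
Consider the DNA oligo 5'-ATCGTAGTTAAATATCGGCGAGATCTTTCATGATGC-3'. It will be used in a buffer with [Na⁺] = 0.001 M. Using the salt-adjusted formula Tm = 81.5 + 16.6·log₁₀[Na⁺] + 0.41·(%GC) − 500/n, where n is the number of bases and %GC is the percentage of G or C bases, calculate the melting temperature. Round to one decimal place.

Length n = 36. Base counts: G=8, T=12, C=6, A=10
G+C = 14, so %GC = 14/36 × 100 = 38.889%
Salt term: 16.6 × (-3) = -49.8
GC term: 0.41 × 38.889 = 15.944; length term: −500/36 = −13.889
Tm = 81.5 + (-49.8) + 15.944 − 13.889 = 33.755 → 33.8°C

33.8°C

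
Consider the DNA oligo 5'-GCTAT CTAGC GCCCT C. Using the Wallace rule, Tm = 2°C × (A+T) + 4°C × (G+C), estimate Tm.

Base counts: C=7, G=3, T=4, A=2
AT pairs contribute 6, GC pairs contribute 10.
Tm = 2(6) + 4(10) = 12 + 40 = 52°C

52°C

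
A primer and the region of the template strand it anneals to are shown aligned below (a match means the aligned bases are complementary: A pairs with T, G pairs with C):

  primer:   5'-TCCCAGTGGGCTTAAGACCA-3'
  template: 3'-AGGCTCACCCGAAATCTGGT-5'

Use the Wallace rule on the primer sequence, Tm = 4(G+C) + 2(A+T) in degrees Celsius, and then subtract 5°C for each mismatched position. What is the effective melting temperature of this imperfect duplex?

52°C

Primer base counts: A=5, T=4, G=5, C=6 → A+T=9, G+C=11
Perfect-match Tm = 2(9) + 4(11) = 18 + 44 = 62°C
Mismatches (positions where the bases are not complementary): 2 (at positions 4, 14)
Effective Tm = 62 − 2×5 = 62 − 10 = 52°C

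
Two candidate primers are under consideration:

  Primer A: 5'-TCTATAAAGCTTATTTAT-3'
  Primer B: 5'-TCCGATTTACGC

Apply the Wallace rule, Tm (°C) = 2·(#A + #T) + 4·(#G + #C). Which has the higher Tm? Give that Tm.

Primer A: A+T=15, G+C=3 → Tm = 2(15)+4(3) = 42°C
Primer B: A+T=6, G+C=6 → Tm = 2(6)+4(6) = 36°C
42°C vs 36°C → primer A is higher.

Primer A, 42°C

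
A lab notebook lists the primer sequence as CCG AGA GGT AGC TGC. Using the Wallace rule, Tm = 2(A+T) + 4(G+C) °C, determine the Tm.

A=3, T=2, C=4, G=6
A+T = 5, G+C = 10
Tm = 2(5) + 4(10) = 10 + 40 = 50°C

50°C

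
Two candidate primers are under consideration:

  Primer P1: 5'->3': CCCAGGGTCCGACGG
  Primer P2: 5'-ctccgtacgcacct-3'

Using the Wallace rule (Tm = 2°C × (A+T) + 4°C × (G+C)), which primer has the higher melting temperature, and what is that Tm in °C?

Primer P1: A+T=3, G+C=12 → Tm = 2(3)+4(12) = 54°C
Primer P2: A+T=5, G+C=9 → Tm = 2(5)+4(9) = 46°C
54°C vs 46°C → primer P1 is higher.

Primer P1, 54°C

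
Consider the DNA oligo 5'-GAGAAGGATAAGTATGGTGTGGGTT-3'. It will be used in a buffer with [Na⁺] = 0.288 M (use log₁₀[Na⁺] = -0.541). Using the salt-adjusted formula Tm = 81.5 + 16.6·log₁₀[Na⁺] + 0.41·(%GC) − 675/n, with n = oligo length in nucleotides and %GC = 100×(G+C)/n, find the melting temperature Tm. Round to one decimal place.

Length n = 25. Scanning the sequence gives C=0, G=11, A=7, T=7.
G+C = 11, so %GC = 11/25 × 100 = 44%
Salt term: 16.6 × (-0.541) = -8.981
GC term: 0.41 × 44 = 18.04; length term: −675/25 = −27
Tm = 81.5 + (-8.981) + 18.04 − 27 = 63.559 → 63.6°C

63.6°C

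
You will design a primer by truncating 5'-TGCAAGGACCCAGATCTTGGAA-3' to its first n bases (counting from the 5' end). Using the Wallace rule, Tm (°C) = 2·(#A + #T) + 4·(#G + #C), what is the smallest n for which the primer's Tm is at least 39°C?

First 12 bases: TGCAAGGACCCA → Tm = 38°C (< 39°C)
First 13 bases: TGCAAGGACCCAG → Tm = 42°C (≥ 39°C)
Since every base adds ≥2°C, Tm only increases with n, so the threshold is first crossed at n = 13.

n = 13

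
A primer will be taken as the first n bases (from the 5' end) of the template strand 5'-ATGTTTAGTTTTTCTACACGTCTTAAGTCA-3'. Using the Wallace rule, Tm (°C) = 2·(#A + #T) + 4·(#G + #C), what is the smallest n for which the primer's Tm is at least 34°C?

First 13 bases: ATGTTTAGTTTTT → Tm = 30°C (< 34°C)
First 14 bases: ATGTTTAGTTTTTC → Tm = 34°C (≥ 34°C)
Since every base adds ≥2°C, Tm only increases with n, so the threshold is first crossed at n = 14.

n = 14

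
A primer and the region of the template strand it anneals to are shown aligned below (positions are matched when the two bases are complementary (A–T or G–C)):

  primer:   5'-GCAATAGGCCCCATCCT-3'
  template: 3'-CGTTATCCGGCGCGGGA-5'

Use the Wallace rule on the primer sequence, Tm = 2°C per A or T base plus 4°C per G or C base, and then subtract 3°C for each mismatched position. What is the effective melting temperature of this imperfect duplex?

Primer base counts: A=4, T=3, G=3, C=7 → A+T=7, G+C=10
Perfect-match Tm = 2(7) + 4(10) = 14 + 40 = 54°C
Mismatches (positions where the bases are not complementary): 3 (at positions 11, 13, 14)
Effective Tm = 54 − 3×3 = 54 − 9 = 45°C

45°C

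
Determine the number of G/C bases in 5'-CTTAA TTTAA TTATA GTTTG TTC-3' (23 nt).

C=2, T=13, A=6, G=2
Total G or C: 2 + 2 = 4

4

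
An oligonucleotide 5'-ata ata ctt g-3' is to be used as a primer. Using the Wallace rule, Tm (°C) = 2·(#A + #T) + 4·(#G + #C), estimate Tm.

Counting bases: G=1, C=1, T=4, A=4
AT pairs contribute 8, GC pairs contribute 2.
Tm = 4·2 + 2·8 = 8 + 16 = 24°C

24°C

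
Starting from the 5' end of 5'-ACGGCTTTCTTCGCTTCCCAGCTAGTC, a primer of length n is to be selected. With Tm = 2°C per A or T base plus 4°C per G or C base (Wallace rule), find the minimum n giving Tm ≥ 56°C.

First 17 bases: ACGGCTTTCTTCGCTTC → Tm = 52°C (< 56°C)
First 18 bases: ACGGCTTTCTTCGCTTCC → Tm = 56°C (≥ 56°C)
Each additional base adds 2°C (A/T) or 4°C (G/C), so Tm is non-decreasing in n; n = 18 is the first length to reach 56°C.

n = 18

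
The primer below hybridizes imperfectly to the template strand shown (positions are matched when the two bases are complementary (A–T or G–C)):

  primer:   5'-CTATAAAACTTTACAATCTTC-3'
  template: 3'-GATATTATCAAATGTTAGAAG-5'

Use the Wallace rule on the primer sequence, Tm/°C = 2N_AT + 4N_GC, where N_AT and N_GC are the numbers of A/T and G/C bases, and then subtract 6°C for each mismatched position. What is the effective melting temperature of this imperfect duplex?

40°C

Primer base counts: A=8, T=8, G=0, C=5 → A+T=16, G+C=5
Perfect-match Tm = 2(16) + 4(5) = 32 + 20 = 52°C
Mismatches (positions where the bases are not complementary): 2 (at positions 7, 9)
Effective Tm = 52 − 2×6 = 52 − 12 = 40°C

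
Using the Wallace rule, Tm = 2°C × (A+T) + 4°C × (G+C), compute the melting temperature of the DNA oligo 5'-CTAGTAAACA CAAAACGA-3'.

48°C

Scanning the sequence gives C=4, T=2, A=10, G=2.
A+T = 12, G+C = 6
Tm = 2(12) + 4(6) = 24 + 24 = 48°C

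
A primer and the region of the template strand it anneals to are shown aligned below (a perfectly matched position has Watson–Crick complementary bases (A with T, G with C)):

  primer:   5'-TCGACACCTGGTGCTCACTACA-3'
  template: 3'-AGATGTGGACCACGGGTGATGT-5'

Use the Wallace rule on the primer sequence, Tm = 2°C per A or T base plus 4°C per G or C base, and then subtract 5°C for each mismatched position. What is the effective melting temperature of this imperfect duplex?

58°C

Primer base counts: A=5, T=5, G=4, C=8 → A+T=10, G+C=12
Perfect-match Tm = 2(10) + 4(12) = 20 + 48 = 68°C
Mismatches (positions where the bases are not complementary): 2 (at positions 3, 15)
Effective Tm = 68 − 2×5 = 68 − 10 = 58°C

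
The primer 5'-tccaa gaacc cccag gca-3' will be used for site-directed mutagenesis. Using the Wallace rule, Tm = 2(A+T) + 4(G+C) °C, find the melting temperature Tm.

C=8, G=3, A=6, T=1
AT pairs contribute 7, GC pairs contribute 11.
Tm = 2×7 + 4×11 = 58°C

58°C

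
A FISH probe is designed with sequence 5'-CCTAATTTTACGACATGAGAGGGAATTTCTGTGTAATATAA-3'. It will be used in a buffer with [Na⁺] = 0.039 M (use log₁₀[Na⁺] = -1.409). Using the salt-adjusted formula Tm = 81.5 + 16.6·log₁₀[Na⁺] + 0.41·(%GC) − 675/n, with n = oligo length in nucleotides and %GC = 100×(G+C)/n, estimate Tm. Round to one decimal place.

Length n = 41. Scanning the sequence gives C=5, G=8, A=14, T=14.
G+C = 13, so %GC = 13/41 × 100 = 31.707%
Salt term: 16.6 × (-1.409) = -23.389
GC term: 0.41 × 31.707 = 13; length term: −675/41 = −16.463
Tm = 81.5 + (-23.389) + 13 − 16.463 = 54.648 → 54.6°C

54.6°C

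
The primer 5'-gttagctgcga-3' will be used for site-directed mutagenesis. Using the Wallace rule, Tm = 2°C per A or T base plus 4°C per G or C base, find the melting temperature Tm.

34°C

Base counts: T=3, A=2, C=2, G=4
A+T = 5, G+C = 6
Tm = 4·6 + 2·5 = 24 + 10 = 34°C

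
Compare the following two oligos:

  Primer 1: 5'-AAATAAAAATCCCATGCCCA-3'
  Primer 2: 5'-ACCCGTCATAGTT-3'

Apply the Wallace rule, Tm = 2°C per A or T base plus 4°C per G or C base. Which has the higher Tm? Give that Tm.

Primer 1: A+T=13, G+C=7 → Tm = 2(13)+4(7) = 54°C
Primer 2: A+T=7, G+C=6 → Tm = 2(7)+4(6) = 38°C
54°C vs 38°C → primer 1 is higher.

Primer 1, 54°C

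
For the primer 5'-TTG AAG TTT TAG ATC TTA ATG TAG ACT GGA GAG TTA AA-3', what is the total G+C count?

11

A=13, T=14, C=2, G=9
Total G or C: 9 + 2 = 11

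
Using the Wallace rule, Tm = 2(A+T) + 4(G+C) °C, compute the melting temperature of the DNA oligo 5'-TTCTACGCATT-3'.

Base counts: A=2, G=1, T=5, C=3
So N_AT = 7 and N_GC = 4.
Tm = 2×7 + 4×4 = 30°C

30°C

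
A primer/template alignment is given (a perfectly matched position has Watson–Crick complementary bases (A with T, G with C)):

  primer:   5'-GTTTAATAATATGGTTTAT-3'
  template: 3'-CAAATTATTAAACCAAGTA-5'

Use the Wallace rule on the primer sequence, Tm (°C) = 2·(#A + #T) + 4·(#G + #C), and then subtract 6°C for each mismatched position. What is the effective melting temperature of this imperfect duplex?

32°C

Primer base counts: A=6, T=10, G=3, C=0 → A+T=16, G+C=3
Perfect-match Tm = 2(16) + 4(3) = 32 + 12 = 44°C
Mismatches (positions where the bases are not complementary): 2 (at positions 11, 17)
Effective Tm = 44 − 2×6 = 44 − 12 = 32°C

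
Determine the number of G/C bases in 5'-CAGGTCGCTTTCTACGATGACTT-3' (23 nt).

Counting bases: C=6, T=8, A=4, G=5
Total G or C: 5 + 6 = 11

11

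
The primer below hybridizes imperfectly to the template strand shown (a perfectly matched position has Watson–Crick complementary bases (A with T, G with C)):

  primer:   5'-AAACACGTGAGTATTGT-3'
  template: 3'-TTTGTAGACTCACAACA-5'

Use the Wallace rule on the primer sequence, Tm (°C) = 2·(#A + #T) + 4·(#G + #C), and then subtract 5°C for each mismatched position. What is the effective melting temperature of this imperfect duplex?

31°C

Primer base counts: A=6, T=5, G=4, C=2 → A+T=11, G+C=6
Perfect-match Tm = 2(11) + 4(6) = 22 + 24 = 46°C
Mismatches (positions where the bases are not complementary): 3 (at positions 6, 7, 13)
Effective Tm = 46 − 3×5 = 46 − 15 = 31°C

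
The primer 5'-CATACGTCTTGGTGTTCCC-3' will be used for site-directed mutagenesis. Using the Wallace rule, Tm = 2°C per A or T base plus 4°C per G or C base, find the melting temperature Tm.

Scanning the sequence gives T=7, G=4, A=2, C=6.
A+T = 9, G+C = 10
Tm = 2(9) + 4(10) = 18 + 40 = 58°C

58°C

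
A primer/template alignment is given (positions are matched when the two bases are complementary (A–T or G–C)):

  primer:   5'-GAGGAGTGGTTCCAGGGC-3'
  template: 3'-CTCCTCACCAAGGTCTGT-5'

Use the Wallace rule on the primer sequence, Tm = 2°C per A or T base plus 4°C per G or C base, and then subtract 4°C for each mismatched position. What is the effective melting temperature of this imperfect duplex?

48°C

Primer base counts: A=3, T=3, G=9, C=3 → A+T=6, G+C=12
Perfect-match Tm = 2(6) + 4(12) = 12 + 48 = 60°C
Mismatches (positions where the bases are not complementary): 3 (at positions 16, 17, 18)
Effective Tm = 60 − 3×4 = 60 − 12 = 48°C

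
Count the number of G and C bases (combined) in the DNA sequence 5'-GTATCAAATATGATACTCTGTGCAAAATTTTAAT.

8

Counting bases: G=4, A=13, C=4, T=13
G+C = 4 + 4 = 8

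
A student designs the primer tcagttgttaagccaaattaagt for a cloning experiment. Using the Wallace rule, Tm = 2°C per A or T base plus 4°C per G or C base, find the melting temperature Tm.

C=3, T=8, G=4, A=8
So N_AT = 16 and N_GC = 7.
Tm = 4·7 + 2·16 = 28 + 32 = 60°C

60°C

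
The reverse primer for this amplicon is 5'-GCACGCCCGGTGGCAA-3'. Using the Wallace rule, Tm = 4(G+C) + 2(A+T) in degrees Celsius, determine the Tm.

Base counts: T=1, G=6, A=3, C=6
So N_AT = 4 and N_GC = 12.
Tm = 2(4) + 4(12) = 8 + 48 = 56°C

56°C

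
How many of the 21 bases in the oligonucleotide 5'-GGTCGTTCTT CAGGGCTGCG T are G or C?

13

C=5, G=8, T=7, A=1
G+C = 8 + 5 = 13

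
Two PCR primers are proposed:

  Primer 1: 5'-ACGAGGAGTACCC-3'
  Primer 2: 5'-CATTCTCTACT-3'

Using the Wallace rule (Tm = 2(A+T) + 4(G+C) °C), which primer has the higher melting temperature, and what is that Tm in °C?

Primer 1, 42°C

Primer 1: A+T=5, G+C=8 → Tm = 2(5)+4(8) = 42°C
Primer 2: A+T=7, G+C=4 → Tm = 2(7)+4(4) = 30°C
42°C vs 30°C → primer 1 is higher.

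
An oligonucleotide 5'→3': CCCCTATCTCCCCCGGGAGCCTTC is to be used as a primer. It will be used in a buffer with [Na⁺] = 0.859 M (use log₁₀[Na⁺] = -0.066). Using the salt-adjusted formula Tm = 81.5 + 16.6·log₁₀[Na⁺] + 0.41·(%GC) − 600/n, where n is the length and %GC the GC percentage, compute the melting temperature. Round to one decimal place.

Length n = 24. Base counts: C=13, T=5, A=2, G=4
G+C = 17, so %GC = 17/24 × 100 = 70.833%
Salt term: 16.6 × (-0.066) = -1.096
GC term: 0.41 × 70.833 = 29.042; length term: −600/24 = −25
Tm = 81.5 + (-1.096) + 29.042 − 25 = 84.446 → 84.4°C

84.4°C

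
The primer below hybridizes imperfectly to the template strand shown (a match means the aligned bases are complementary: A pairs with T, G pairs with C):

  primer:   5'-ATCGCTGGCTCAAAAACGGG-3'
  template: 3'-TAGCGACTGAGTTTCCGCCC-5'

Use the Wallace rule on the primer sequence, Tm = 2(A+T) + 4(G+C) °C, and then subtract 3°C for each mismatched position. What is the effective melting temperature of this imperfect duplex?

Primer base counts: A=6, T=3, G=6, C=5 → A+T=9, G+C=11
Perfect-match Tm = 2(9) + 4(11) = 18 + 44 = 62°C
Mismatches (positions where the bases are not complementary): 3 (at positions 8, 15, 16)
Effective Tm = 62 − 3×3 = 62 − 9 = 53°C

53°C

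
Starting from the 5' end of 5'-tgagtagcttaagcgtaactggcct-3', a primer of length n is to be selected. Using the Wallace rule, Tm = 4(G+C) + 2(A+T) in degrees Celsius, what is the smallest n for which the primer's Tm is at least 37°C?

First 13 bases: TGAGTAGCTTAAG → Tm = 36°C (< 37°C)
First 14 bases: TGAGTAGCTTAAGC → Tm = 40°C (≥ 37°C)
Each additional base adds 2°C (A/T) or 4°C (G/C), so Tm is non-decreasing in n; n = 14 is the first length to reach 37°C.

n = 14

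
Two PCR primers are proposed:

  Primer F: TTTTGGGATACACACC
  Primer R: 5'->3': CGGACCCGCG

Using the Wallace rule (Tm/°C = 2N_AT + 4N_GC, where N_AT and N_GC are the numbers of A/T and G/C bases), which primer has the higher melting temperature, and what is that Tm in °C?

Primer F: A+T=9, G+C=7 → Tm = 2(9)+4(7) = 46°C
Primer R: A+T=1, G+C=9 → Tm = 2(1)+4(9) = 38°C
46°C vs 38°C → primer F is higher.

Primer F, 46°C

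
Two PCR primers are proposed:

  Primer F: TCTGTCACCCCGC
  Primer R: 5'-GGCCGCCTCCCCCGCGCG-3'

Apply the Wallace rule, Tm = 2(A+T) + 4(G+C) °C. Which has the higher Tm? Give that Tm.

Primer F: A+T=4, G+C=9 → Tm = 2(4)+4(9) = 44°C
Primer R: A+T=1, G+C=17 → Tm = 2(1)+4(17) = 70°C
44°C vs 70°C → primer R is higher.

Primer R, 70°C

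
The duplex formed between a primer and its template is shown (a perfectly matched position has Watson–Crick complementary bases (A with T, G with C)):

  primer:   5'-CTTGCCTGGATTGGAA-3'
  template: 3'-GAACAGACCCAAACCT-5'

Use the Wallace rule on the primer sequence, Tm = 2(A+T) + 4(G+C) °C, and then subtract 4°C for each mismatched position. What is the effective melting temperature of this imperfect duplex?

Primer base counts: A=3, T=5, G=5, C=3 → A+T=8, G+C=8
Perfect-match Tm = 2(8) + 4(8) = 16 + 32 = 48°C
Mismatches (positions where the bases are not complementary): 4 (at positions 5, 10, 13, 15)
Effective Tm = 48 − 4×4 = 48 − 16 = 32°C

32°C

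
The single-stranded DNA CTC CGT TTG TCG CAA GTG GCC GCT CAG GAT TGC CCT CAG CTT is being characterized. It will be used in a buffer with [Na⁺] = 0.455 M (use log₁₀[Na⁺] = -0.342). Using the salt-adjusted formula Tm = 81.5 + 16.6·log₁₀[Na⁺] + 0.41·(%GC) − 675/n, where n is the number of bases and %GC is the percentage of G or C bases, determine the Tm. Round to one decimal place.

84.2°C

Length n = 42. Base counts: C=14, T=12, G=11, A=5
G+C = 25, so %GC = 25/42 × 100 = 59.524%
Salt term: 16.6 × (-0.342) = -5.677
GC term: 0.41 × 59.524 = 24.405; length term: −675/42 = −16.071
Tm = 81.5 + (-5.677) + 24.405 − 16.071 = 84.157 → 84.2°C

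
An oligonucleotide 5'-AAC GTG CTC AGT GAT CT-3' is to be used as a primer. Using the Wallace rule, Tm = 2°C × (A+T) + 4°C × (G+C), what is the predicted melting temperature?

50°C

Base counts: T=5, G=4, A=4, C=4
So N_AT = 9 and N_GC = 8.
Tm = 4·8 + 2·9 = 32 + 18 = 50°C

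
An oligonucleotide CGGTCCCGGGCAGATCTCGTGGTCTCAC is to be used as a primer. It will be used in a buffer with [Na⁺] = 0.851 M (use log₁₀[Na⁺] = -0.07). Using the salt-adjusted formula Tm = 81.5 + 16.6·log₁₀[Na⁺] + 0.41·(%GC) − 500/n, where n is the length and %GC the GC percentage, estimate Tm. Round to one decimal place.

Length n = 28. Counting bases: A=3, C=10, G=9, T=6
G+C = 19, so %GC = 19/28 × 100 = 67.857%
Salt term: 16.6 × (-0.07) = -1.162
GC term: 0.41 × 67.857 = 27.821; length term: −500/28 = −17.857
Tm = 81.5 + (-1.162) + 27.821 − 17.857 = 90.302 → 90.3°C

90.3°C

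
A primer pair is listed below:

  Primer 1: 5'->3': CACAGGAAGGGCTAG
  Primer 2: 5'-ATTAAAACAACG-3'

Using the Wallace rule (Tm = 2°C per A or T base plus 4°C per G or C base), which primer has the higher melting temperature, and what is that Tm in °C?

Primer 1: A+T=6, G+C=9 → Tm = 2(6)+4(9) = 48°C
Primer 2: A+T=9, G+C=3 → Tm = 2(9)+4(3) = 30°C
48°C vs 30°C → primer 1 is higher.

Primer 1, 48°C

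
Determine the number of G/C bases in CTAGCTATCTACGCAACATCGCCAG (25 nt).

13

Base counts: G=4, A=7, T=5, C=9
G+C = 4 + 9 = 13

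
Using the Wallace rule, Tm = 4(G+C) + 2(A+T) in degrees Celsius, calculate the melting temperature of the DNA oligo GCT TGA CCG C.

34°C

Counting bases: G=3, C=4, T=2, A=1
So N_AT = 3 and N_GC = 7.
Tm = 2(3) + 4(7) = 6 + 28 = 34°C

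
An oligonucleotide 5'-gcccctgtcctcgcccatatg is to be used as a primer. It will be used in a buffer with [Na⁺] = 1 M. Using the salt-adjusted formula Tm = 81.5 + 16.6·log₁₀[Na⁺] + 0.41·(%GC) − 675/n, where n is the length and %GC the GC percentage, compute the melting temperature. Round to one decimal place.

76.7°C

Length n = 21. Scanning the sequence gives G=4, C=10, T=5, A=2.
G+C = 14, so %GC = 14/21 × 100 = 66.667%
Salt term: 16.6 × (0) = 0
GC term: 0.41 × 66.667 = 27.333; length term: −675/21 = −32.143
Tm = 81.5 + (0) + 27.333 − 32.143 = 76.69 → 76.7°C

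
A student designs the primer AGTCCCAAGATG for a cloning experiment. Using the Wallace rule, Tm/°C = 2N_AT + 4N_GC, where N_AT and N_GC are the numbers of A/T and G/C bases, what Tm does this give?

A=4, C=3, T=2, G=3
A+T = 6, G+C = 6
Tm = 2(6) + 4(6) = 12 + 24 = 36°C

36°C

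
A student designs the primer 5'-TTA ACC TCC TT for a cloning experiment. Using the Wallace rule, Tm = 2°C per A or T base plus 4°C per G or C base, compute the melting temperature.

30°C

G=0, C=4, A=2, T=5
A+T = 7, G+C = 4
Tm = 4·4 + 2·7 = 16 + 14 = 30°C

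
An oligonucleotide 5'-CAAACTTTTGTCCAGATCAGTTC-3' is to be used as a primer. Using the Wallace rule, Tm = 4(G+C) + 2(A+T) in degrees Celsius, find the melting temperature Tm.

Counting bases: G=3, A=6, C=6, T=8
So N_AT = 14 and N_GC = 9.
Tm = 4·9 + 2·14 = 36 + 28 = 64°C

64°C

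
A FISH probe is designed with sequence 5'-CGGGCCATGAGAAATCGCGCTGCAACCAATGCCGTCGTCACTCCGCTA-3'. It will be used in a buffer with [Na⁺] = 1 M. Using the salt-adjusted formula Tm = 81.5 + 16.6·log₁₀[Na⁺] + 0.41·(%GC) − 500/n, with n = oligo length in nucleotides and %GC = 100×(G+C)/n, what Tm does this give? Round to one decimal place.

95.9°C

Length n = 48. Scanning the sequence gives A=11, G=12, C=17, T=8.
G+C = 29, so %GC = 29/48 × 100 = 60.417%
Salt term: 16.6 × (0) = 0
GC term: 0.41 × 60.417 = 24.771; length term: −500/48 = −10.417
Tm = 81.5 + (0) + 24.771 − 10.417 = 95.854 → 95.9°C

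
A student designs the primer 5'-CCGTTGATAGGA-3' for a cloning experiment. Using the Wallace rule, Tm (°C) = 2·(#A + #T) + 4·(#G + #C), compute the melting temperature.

36°C

Base counts: G=4, T=3, C=2, A=3
A+T = 6, G+C = 6
Tm = 2(6) + 4(6) = 12 + 24 = 36°C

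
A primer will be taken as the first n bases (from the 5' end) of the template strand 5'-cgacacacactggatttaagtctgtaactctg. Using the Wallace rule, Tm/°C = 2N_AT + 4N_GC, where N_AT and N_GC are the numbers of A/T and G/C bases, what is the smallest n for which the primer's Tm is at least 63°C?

First 21 bases: CGACACACACTGGATTTAAGT → Tm = 60°C (< 63°C)
First 22 bases: CGACACACACTGGATTTAAGTC → Tm = 64°C (≥ 63°C)
Since every base adds ≥2°C, Tm only increases with n, so the threshold is first crossed at n = 22.

n = 22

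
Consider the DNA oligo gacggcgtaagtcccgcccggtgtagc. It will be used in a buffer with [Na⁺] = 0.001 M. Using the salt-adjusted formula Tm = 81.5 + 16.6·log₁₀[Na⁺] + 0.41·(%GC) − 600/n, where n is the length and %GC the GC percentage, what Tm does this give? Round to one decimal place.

Length n = 27. C=9, A=4, T=4, G=10
G+C = 19, so %GC = 19/27 × 100 = 70.37%
Salt term: 16.6 × (-3) = -49.8
GC term: 0.41 × 70.37 = 28.852; length term: −600/27 = −22.222
Tm = 81.5 + (-49.8) + 28.852 − 22.222 = 38.33 → 38.3°C

38.3°C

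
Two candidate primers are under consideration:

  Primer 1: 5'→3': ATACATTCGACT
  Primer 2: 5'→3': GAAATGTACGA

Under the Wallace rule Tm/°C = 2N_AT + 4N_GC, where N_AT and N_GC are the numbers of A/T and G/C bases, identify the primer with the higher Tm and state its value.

Primer 1, 32°C

Primer 1: A+T=8, G+C=4 → Tm = 2(8)+4(4) = 32°C
Primer 2: A+T=7, G+C=4 → Tm = 2(7)+4(4) = 30°C
32°C vs 30°C → primer 1 is higher.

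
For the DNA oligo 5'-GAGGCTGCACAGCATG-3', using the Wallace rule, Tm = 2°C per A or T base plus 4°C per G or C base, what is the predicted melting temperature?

52°C

Counting bases: A=4, G=6, C=4, T=2
So N_AT = 6 and N_GC = 10.
Tm = 2×6 + 4×10 = 52°C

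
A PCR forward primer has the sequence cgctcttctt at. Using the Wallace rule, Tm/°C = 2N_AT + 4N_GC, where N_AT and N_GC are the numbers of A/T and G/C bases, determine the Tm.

34°C

Scanning the sequence gives C=4, A=1, T=6, G=1.
A+T = 7, G+C = 5
Tm = 2(7) + 4(5) = 14 + 20 = 34°C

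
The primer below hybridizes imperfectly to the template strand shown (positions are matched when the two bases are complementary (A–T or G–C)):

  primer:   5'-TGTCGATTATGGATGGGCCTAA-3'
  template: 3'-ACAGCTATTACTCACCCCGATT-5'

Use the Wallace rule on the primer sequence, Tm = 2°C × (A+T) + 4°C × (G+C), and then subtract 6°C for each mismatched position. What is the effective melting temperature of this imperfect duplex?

40°C

Primer base counts: A=5, T=7, G=7, C=3 → A+T=12, G+C=10
Perfect-match Tm = 2(12) + 4(10) = 24 + 40 = 64°C
Mismatches (positions where the bases are not complementary): 4 (at positions 8, 12, 13, 18)
Effective Tm = 64 − 4×6 = 64 − 24 = 40°C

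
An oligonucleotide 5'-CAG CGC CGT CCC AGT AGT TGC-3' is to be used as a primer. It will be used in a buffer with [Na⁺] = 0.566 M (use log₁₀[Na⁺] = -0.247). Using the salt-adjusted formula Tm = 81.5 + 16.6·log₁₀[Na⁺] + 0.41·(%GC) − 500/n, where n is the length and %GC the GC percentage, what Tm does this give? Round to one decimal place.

80.9°C

Length n = 21. Base counts: A=3, T=4, G=6, C=8
G+C = 14, so %GC = 14/21 × 100 = 66.667%
Salt term: 16.6 × (-0.247) = -4.1
GC term: 0.41 × 66.667 = 27.333; length term: −500/21 = −23.81
Tm = 81.5 + (-4.1) + 27.333 − 23.81 = 80.923 → 80.9°C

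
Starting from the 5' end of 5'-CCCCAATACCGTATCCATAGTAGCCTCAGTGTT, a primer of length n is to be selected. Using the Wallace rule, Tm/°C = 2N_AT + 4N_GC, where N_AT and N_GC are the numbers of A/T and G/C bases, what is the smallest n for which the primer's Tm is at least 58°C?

First 19 bases: CCCCAATACCGTATCCATA → Tm = 56°C (< 58°C)
First 20 bases: CCCCAATACCGTATCCATAG → Tm = 60°C (≥ 58°C)
Each additional base adds 2°C (A/T) or 4°C (G/C), so Tm is non-decreasing in n; n = 20 is the first length to reach 58°C.

n = 20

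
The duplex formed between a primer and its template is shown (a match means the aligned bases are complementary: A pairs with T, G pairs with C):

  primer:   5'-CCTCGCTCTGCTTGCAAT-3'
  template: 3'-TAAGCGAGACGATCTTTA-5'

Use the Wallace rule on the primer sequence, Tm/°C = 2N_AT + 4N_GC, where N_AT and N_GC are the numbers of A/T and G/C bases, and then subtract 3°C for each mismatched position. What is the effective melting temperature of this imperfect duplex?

Primer base counts: A=2, T=6, G=3, C=7 → A+T=8, G+C=10
Perfect-match Tm = 2(8) + 4(10) = 16 + 40 = 56°C
Mismatches (positions where the bases are not complementary): 4 (at positions 1, 2, 13, 15)
Effective Tm = 56 − 4×3 = 56 − 12 = 44°C

44°C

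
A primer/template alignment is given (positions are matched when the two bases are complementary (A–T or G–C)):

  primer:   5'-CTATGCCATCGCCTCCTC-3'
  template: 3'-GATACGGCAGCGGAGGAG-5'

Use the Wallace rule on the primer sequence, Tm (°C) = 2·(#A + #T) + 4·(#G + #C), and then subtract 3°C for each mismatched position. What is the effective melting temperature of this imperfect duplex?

55°C

Primer base counts: A=2, T=5, G=2, C=9 → A+T=7, G+C=11
Perfect-match Tm = 2(7) + 4(11) = 14 + 44 = 58°C
Mismatches (positions where the bases are not complementary): 1 (at position 8)
Effective Tm = 58 − 1×3 = 58 − 3 = 55°C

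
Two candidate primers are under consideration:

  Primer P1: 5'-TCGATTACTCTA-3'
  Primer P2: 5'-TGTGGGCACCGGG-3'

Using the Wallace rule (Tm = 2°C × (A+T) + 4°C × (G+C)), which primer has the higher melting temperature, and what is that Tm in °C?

Primer P1: A+T=8, G+C=4 → Tm = 2(8)+4(4) = 32°C
Primer P2: A+T=3, G+C=10 → Tm = 2(3)+4(10) = 46°C
32°C vs 46°C → primer P2 is higher.

Primer P2, 46°C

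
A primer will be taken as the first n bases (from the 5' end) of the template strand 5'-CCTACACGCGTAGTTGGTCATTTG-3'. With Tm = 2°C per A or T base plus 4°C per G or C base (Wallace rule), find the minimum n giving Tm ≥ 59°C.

n = 19

First 18 bases: CCTACACGCGTAGTTGGT → Tm = 56°C (< 59°C)
First 19 bases: CCTACACGCGTAGTTGGTC → Tm = 60°C (≥ 59°C)
Since every base adds ≥2°C, Tm only increases with n, so the threshold is first crossed at n = 19.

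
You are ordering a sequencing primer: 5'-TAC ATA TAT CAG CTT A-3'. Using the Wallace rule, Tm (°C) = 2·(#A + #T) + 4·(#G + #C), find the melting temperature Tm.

Base counts: A=6, C=3, G=1, T=6
AT pairs contribute 12, GC pairs contribute 4.
Tm = 2×12 + 4×4 = 40°C

40°C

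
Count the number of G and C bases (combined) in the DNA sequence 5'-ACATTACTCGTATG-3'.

Counting bases: G=2, T=5, C=3, A=4
G+C = 2 + 3 = 5

5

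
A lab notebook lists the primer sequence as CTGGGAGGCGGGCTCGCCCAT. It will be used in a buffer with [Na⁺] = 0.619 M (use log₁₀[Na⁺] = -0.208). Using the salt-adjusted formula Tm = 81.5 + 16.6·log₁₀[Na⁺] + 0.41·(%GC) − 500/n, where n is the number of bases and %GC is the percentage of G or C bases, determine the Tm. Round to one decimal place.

85.5°C

Length n = 21. A=2, G=9, T=3, C=7
G+C = 16, so %GC = 16/21 × 100 = 76.19%
Salt term: 16.6 × (-0.208) = -3.453
GC term: 0.41 × 76.19 = 31.238; length term: −500/21 = −23.81
Tm = 81.5 + (-3.453) + 31.238 − 23.81 = 85.475 → 85.5°C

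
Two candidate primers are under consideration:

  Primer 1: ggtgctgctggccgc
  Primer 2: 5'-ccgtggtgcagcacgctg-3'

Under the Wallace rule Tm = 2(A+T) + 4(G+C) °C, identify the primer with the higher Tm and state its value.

Primer 2, 62°C

Primer 1: A+T=3, G+C=12 → Tm = 2(3)+4(12) = 54°C
Primer 2: A+T=5, G+C=13 → Tm = 2(5)+4(13) = 62°C
54°C vs 62°C → primer 2 is higher.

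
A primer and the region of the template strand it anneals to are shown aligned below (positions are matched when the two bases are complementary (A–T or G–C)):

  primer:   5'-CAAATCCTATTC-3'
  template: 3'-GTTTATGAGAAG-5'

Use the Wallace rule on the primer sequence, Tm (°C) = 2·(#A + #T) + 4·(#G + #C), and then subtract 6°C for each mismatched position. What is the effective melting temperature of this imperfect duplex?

20°C

Primer base counts: A=4, T=4, G=0, C=4 → A+T=8, G+C=4
Perfect-match Tm = 2(8) + 4(4) = 16 + 16 = 32°C
Mismatches (positions where the bases are not complementary): 2 (at positions 6, 9)
Effective Tm = 32 − 2×6 = 32 − 12 = 20°C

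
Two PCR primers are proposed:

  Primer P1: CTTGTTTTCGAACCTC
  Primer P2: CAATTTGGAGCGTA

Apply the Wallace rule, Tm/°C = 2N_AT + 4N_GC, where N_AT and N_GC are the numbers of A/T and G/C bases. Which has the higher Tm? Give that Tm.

Primer P1: A+T=9, G+C=7 → Tm = 2(9)+4(7) = 46°C
Primer P2: A+T=8, G+C=6 → Tm = 2(8)+4(6) = 40°C
46°C vs 40°C → primer P1 is higher.

Primer P1, 46°C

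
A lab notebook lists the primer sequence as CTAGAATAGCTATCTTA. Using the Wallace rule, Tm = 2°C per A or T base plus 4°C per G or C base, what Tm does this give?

Scanning the sequence gives C=3, T=6, G=2, A=6.
A+T = 12, G+C = 5
Tm = 2×12 + 4×5 = 44°C

44°C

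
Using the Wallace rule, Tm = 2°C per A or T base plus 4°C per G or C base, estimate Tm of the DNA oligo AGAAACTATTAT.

28°C

A=6, C=1, T=4, G=1
So N_AT = 10 and N_GC = 2.
Tm = 2(10) + 4(2) = 20 + 8 = 28°C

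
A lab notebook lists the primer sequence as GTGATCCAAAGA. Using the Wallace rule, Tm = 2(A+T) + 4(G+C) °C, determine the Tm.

Counting bases: A=5, T=2, C=2, G=3
A+T = 7, G+C = 5
Tm = 2(7) + 4(5) = 14 + 20 = 34°C

34°C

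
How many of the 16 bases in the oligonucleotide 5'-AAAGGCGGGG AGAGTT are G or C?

9

T=2, C=1, A=5, G=8
Total G or C: 8 + 1 = 9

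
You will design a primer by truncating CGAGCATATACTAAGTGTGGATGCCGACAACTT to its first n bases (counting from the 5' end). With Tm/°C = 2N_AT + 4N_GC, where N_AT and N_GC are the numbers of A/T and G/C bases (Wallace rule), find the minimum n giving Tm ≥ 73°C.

First 24 bases: CGAGCATATACTAAGTGTGGATGC → Tm = 70°C (< 73°C)
First 25 bases: CGAGCATATACTAAGTGTGGATGCC → Tm = 74°C (≥ 73°C)
Each additional base adds 2°C (A/T) or 4°C (G/C), so Tm is non-decreasing in n; n = 25 is the first length to reach 73°C.

n = 25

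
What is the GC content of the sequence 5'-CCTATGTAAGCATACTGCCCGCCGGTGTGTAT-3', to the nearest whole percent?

53%

Base counts: A=6, T=9, C=9, G=8
G+C = 8 + 9 = 17 out of 32 bases
%GC = 17/32 × 100 = 53.12% ≈ 53%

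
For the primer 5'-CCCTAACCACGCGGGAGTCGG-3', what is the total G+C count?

15

T=2, A=4, C=8, G=7
G+C = 7 + 8 = 15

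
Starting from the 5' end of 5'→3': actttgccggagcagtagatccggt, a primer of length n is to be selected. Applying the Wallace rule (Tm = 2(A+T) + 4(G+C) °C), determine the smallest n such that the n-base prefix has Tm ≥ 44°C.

n = 14

First 13 bases: ACTTTGCCGGAGC → Tm = 42°C (< 44°C)
First 14 bases: ACTTTGCCGGAGCA → Tm = 44°C (≥ 44°C)
Since every base adds ≥2°C, Tm only increases with n, so the threshold is first crossed at n = 14.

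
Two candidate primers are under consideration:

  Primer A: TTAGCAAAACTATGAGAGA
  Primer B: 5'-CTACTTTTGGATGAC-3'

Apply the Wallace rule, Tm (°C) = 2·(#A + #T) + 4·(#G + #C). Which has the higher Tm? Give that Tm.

Primer A: A+T=13, G+C=6 → Tm = 2(13)+4(6) = 50°C
Primer B: A+T=9, G+C=6 → Tm = 2(9)+4(6) = 42°C
50°C vs 42°C → primer A is higher.

Primer A, 50°C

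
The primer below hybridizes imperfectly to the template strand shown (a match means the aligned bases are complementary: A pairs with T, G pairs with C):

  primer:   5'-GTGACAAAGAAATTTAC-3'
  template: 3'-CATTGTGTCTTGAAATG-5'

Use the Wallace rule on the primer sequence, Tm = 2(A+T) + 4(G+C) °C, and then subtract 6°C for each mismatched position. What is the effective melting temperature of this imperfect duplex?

26°C

Primer base counts: A=8, T=4, G=3, C=2 → A+T=12, G+C=5
Perfect-match Tm = 2(12) + 4(5) = 24 + 20 = 44°C
Mismatches (positions where the bases are not complementary): 3 (at positions 3, 7, 12)
Effective Tm = 44 − 3×6 = 44 − 18 = 26°C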